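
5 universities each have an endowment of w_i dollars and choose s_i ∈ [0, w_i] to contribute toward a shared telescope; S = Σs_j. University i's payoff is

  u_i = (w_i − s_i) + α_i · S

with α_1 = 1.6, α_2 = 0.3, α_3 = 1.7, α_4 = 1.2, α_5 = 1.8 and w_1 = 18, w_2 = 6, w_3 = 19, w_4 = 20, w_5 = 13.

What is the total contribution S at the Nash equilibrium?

∂u_i/∂s_i = α_i − 1, so university i contributes w_i if α_i > 1, else 0.
α_i > 1 for i ∈ {1, 3, 4, 5}; NE contributions (18, 0, 19, 20, 13), S = 70.

70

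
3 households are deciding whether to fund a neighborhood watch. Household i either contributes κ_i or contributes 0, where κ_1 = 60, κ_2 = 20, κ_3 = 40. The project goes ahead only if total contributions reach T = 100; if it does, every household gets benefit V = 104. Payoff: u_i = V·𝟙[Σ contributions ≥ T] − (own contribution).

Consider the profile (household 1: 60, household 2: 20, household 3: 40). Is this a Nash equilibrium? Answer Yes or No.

No

Total = 120 ≥ 100: provided.
Household 1 (pledges 60, payoff 44): dropping to 0 → total 60, payoff 0. No gain.
Household 2 (pledges 20, payoff 84): dropping to 0 → total 100, payoff 104. Profitable deviation.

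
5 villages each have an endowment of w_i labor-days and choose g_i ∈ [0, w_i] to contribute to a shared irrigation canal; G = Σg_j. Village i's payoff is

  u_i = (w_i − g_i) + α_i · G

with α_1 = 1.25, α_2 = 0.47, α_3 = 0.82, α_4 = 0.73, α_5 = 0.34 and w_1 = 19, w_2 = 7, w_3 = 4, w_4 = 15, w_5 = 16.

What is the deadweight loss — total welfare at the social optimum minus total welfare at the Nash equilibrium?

∂u_i/∂g_i = α_i − 1, so village i contributes w_i if α_i > 1, else 0.
α_i > 1 for i ∈ {1}; NE contributions (19, 0, 0, 0, 0), G = 19.
W^NE = Σw_i − G^NE + (Σα_i)·G^NE = 61 + 2.61·19 = 110.59.
Planner: ∂(Σu_j)/∂g_i = Σα_j − 1 = 2.61 > 0, so everyone contributes w_i; G^SO = 61, W^SO = 61 + 2.61·61 = 220.21.
Deadweight loss = 109.62.

109.62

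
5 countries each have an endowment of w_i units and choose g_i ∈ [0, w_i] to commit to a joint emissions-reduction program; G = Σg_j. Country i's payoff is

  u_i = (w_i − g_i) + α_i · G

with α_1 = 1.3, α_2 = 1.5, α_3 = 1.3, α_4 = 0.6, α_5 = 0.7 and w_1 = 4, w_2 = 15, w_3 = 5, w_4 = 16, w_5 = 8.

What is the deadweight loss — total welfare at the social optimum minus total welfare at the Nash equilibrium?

105.6

∂u_i/∂g_i = α_i − 1, so country i contributes w_i if α_i > 1, else 0.
α_i > 1 for i ∈ {1, 2, 3}; NE contributions (4, 15, 5, 0, 0), G = 24.
W^NE = Σw_i − G^NE + (Σα_i)·G^NE = 48 + 4.4·24 = 153.6.
Planner: ∂(Σu_j)/∂g_i = Σα_j − 1 = 4.4 > 0, so everyone contributes w_i; G^SO = 48, W^SO = 48 + 4.4·48 = 259.2.
Deadweight loss = 105.6.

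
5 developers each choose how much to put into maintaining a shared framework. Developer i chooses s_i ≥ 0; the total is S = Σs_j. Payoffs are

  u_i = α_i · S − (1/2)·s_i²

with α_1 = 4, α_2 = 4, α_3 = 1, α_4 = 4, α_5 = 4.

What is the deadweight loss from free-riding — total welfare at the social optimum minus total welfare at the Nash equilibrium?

Developer i's FOC: ∂u_i/∂s_i = α_i − s_i = 0, so s_i* = α_i.
NE contributions = (4, 4, 1, 4, 4); S = 17.
W^NE = (Σα)·S − ½Σα_i² = 17² − ½·65 = 256.5.
Planner sets s_i = Σα_j = 17 for every i, so S^SO = 5·17 = 85.
W^SO = (Σα)·S^SO − ½·5·(Σα)² = (5/2)·17² = 722.5.
Deadweight loss = W^SO − W^NE = 466.

466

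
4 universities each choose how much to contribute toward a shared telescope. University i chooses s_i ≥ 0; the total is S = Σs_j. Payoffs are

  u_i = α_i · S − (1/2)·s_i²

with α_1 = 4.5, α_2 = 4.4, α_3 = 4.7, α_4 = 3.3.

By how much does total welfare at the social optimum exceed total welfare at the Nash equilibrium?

University i's FOC: ∂u_i/∂s_i = α_i − s_i = 0, so s_i* = α_i.
NE contributions = (4.5, 4.4, 4.7, 3.3); S = 16.9.
W^NE = (Σα)·S − ½Σα_i² = 16.9² − ½·72.59 = 249.315.
Planner sets s_i = Σα_j = 16.9 for every i, so S^SO = 4·16.9 = 67.6.
W^SO = (Σα)·S^SO − ½·4·(Σα)² = (4/2)·16.9² = 571.22.
Deadweight loss = W^SO − W^NE = 321.905.

321.905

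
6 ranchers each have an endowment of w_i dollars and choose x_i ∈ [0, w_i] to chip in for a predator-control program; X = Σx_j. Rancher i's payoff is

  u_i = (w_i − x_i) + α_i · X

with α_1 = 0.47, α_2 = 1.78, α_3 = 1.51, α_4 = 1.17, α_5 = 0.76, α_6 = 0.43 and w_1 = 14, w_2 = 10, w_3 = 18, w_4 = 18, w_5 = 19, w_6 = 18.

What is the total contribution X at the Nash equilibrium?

46

∂u_i/∂x_i = α_i − 1, so rancher i contributes w_i if α_i > 1, else 0.
α_i > 1 for i ∈ {2, 3, 4}; NE contributions (0, 10, 18, 18, 0, 0), X = 46.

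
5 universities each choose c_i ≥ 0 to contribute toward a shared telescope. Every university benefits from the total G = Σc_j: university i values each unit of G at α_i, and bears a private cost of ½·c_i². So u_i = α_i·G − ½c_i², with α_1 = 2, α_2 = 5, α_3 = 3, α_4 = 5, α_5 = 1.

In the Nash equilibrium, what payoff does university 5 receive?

15.5

University i's FOC: ∂u_i/∂c_i = α_i − c_i = 0, so c_i* = α_i.
NE contributions = (2, 5, 3, 5, 1); G = 16.
u_5 = α_5·G − ½·(c_5)² = 1·16 − ½·1² = 15.5.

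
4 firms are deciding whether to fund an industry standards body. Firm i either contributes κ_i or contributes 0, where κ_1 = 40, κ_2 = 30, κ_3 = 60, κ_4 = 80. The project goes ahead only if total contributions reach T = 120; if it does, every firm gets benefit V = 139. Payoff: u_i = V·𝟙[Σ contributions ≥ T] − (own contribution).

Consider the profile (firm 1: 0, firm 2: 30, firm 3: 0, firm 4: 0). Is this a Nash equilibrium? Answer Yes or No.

No

Total = 30 < 120: not provided.
Firm 1 (pledges 0, payoff 0): pledging 40 → total 70, payoff -40. No gain.
Firm 2 (pledges 30, payoff -30): dropping to 0 → total 0, payoff 0. Profitable deviation.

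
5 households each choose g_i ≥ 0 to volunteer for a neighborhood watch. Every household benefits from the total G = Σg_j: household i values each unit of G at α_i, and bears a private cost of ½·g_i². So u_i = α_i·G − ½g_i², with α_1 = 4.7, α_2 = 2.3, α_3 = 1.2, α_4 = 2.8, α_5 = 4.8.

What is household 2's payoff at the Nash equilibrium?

33.695

Household i's FOC: ∂u_i/∂g_i = α_i − g_i = 0, so g_i* = α_i.
NE contributions = (4.7, 2.3, 1.2, 2.8, 4.8); G = 15.8.
u_2 = α_2·G − ½·(g_2)² = 2.3·15.8 − ½·2.3² = 33.695.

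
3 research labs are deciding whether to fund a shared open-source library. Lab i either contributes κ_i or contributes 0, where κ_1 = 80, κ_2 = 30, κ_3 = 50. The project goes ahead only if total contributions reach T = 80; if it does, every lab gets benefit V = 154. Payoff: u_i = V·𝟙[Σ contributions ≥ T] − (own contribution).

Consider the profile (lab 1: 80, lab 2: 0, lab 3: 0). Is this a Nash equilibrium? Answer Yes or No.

Total = 80 ≥ 80: provided.
Lab 1 (pledges 80, payoff 74): dropping to 0 → total 0, payoff 0. No gain.
Lab 2 (pledges 0, payoff 154): pledging 30 → total 110, payoff 124. No gain.
Lab 3 (pledges 0, payoff 154): pledging 50 → total 130, payoff 104. No gain.

Yes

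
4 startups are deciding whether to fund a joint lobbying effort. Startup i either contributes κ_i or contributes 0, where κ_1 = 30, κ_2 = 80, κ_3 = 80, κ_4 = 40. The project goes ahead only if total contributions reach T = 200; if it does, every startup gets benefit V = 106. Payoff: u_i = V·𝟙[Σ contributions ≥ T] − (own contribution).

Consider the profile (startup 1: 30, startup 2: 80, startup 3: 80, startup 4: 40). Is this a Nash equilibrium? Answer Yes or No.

Total = 230 ≥ 200: provided.
Startup 1 (pledges 30, payoff 76): dropping to 0 → total 200, payoff 106. Profitable deviation.

No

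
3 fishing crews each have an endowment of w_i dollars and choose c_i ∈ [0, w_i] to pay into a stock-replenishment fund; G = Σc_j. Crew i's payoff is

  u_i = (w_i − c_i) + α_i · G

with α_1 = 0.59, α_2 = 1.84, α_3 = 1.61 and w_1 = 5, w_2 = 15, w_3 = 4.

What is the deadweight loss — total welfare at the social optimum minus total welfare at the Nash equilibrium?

15.2

∂u_i/∂c_i = α_i − 1, so crew i contributes w_i if α_i > 1, else 0.
α_i > 1 for i ∈ {2, 3}; NE contributions (0, 15, 4), G = 19.
W^NE = Σw_i − G^NE + (Σα_i)·G^NE = 24 + 3.04·19 = 81.76.
Planner: ∂(Σu_j)/∂c_i = Σα_j − 1 = 3.04 > 0, so everyone contributes w_i; G^SO = 24, W^SO = 24 + 3.04·24 = 96.96.
Deadweight loss = 15.2.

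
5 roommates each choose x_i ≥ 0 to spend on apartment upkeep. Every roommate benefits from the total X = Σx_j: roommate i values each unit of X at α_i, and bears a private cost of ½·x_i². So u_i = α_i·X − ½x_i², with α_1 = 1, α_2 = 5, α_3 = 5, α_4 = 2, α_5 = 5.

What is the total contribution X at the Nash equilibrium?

Roommate i's FOC: ∂u_i/∂x_i = α_i − x_i = 0, so x_i* = α_i.
NE contributions = (1, 5, 5, 2, 5); X = 18.

18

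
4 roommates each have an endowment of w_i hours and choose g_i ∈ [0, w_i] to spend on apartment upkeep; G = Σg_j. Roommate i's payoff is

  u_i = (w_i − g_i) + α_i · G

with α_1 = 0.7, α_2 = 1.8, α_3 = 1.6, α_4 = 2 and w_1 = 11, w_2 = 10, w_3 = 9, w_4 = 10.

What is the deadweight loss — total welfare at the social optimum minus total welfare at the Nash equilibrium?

56.1

∂u_i/∂g_i = α_i − 1, so roommate i contributes w_i if α_i > 1, else 0.
α_i > 1 for i ∈ {2, 3, 4}; NE contributions (0, 10, 9, 10), G = 29.
W^NE = Σw_i − G^NE + (Σα_i)·G^NE = 40 + 5.1·29 = 187.9.
Planner: ∂(Σu_j)/∂g_i = Σα_j − 1 = 5.1 > 0, so everyone contributes w_i; G^SO = 40, W^SO = 40 + 5.1·40 = 244.
Deadweight loss = 56.1.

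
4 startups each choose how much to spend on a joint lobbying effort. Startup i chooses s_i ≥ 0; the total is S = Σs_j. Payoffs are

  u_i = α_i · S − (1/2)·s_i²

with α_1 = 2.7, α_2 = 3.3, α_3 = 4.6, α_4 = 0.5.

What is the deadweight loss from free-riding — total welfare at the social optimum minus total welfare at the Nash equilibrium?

Startup i's FOC: ∂u_i/∂s_i = α_i − s_i = 0, so s_i* = α_i.
NE contributions = (2.7, 3.3, 4.6, 0.5); S = 11.1.
W^NE = (Σα)·S − ½Σα_i² = 11.1² − ½·39.59 = 103.415.
Planner sets s_i = Σα_j = 11.1 for every i, so S^SO = 4·11.1 = 44.4.
W^SO = (Σα)·S^SO − ½·4·(Σα)² = (4/2)·11.1² = 246.42.
Deadweight loss = W^SO − W^NE = 143.005.

143.005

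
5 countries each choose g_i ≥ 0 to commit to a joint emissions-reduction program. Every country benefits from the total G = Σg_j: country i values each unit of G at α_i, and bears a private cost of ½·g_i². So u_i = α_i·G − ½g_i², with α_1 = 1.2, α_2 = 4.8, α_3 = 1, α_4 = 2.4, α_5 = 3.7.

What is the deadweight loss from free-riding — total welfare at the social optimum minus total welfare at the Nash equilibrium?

279.88

Country i's FOC: ∂u_i/∂g_i = α_i − g_i = 0, so g_i* = α_i.
NE contributions = (1.2, 4.8, 1, 2.4, 3.7); G = 13.1.
W^NE = (Σα)·G − ½Σα_i² = 13.1² − ½·44.93 = 149.145.
Planner sets g_i = Σα_j = 13.1 for every i, so G^SO = 5·13.1 = 65.5.
W^SO = (Σα)·G^SO − ½·5·(Σα)² = (5/2)·13.1² = 429.025.
Deadweight loss = W^SO − W^NE = 279.88.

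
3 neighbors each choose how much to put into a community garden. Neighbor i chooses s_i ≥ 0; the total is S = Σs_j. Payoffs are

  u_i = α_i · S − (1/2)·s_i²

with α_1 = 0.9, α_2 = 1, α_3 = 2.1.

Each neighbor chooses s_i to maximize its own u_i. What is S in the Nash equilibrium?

Neighbor i's FOC: ∂u_i/∂s_i = α_i − s_i = 0, so s_i* = α_i.
NE contributions = (0.9, 1, 2.1); S = 4.

4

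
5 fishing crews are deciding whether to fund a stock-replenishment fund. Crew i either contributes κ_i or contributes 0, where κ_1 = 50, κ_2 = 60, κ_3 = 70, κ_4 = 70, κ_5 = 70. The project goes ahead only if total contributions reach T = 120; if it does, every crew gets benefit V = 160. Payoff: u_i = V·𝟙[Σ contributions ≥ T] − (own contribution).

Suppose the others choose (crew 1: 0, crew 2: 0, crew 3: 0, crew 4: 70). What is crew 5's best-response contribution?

70

Others' total = 70. Contributing 70 brings total to 140 ≥ 120: gain V − κ_5 = 90.
Best response: 70.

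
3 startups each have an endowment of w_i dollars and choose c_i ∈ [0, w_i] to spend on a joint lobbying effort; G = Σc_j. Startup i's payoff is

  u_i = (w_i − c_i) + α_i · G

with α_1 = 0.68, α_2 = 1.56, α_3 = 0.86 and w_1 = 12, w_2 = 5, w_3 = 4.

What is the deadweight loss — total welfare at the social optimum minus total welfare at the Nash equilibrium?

∂u_i/∂c_i = α_i − 1, so startup i contributes w_i if α_i > 1, else 0.
α_i > 1 for i ∈ {2}; NE contributions (0, 5, 0), G = 5.
W^NE = Σw_i − G^NE + (Σα_i)·G^NE = 21 + 2.1·5 = 31.5.
Planner: ∂(Σu_j)/∂c_i = Σα_j − 1 = 2.1 > 0, so everyone contributes w_i; G^SO = 21, W^SO = 21 + 2.1·21 = 65.1.
Deadweight loss = 33.6.

33.6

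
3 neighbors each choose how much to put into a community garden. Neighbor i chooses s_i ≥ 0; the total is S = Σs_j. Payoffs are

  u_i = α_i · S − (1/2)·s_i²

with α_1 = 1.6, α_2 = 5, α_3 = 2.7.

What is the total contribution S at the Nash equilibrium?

9.3

Neighbor i's FOC: ∂u_i/∂s_i = α_i − s_i = 0, so s_i* = α_i.
NE contributions = (1.6, 5, 2.7); S = 9.3.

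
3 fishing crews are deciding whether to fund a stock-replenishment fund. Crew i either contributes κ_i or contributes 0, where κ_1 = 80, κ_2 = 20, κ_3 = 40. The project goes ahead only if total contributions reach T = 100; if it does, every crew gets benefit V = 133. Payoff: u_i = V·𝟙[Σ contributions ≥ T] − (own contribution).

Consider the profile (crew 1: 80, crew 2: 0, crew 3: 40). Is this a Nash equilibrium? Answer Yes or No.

Total = 120 ≥ 100: provided.
Crew 1 (pledges 80, payoff 53): dropping to 0 → total 40, payoff 0. No gain.
Crew 2 (pledges 0, payoff 133): pledging 20 → total 140, payoff 113. No gain.
Crew 3 (pledges 40, payoff 93): dropping to 0 → total 80, payoff 0. No gain.

Yes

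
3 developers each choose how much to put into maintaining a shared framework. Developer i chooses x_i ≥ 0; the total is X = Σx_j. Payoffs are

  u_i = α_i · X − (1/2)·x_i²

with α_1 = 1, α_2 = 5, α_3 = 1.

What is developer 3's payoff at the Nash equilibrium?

6.5

Developer i's FOC: ∂u_i/∂x_i = α_i − x_i = 0, so x_i* = α_i.
NE contributions = (1, 5, 1); X = 7.
u_3 = α_3·X − ½·(x_3)² = 1·7 − ½·1² = 6.5.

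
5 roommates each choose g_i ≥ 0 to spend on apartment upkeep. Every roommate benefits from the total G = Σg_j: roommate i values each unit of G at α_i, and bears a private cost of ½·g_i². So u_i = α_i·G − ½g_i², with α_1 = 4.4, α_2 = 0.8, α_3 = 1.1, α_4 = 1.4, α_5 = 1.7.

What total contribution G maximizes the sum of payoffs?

47

Planner FOC: ∂(Σu_j)/∂g_i = (Σα_j) − g_i = 0, so g_i^SO = Σα_j = 9.4 for every i; G^SO = 47.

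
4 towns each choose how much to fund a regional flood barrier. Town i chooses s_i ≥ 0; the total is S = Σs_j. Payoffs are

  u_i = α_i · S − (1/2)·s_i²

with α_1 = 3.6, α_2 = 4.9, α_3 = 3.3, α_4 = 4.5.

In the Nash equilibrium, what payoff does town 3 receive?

48.345

Town i's FOC: ∂u_i/∂s_i = α_i − s_i = 0, so s_i* = α_i.
NE contributions = (3.6, 4.9, 3.3, 4.5); S = 16.3.
u_3 = α_3·S − ½·(s_3)² = 3.3·16.3 − ½·3.3² = 48.345.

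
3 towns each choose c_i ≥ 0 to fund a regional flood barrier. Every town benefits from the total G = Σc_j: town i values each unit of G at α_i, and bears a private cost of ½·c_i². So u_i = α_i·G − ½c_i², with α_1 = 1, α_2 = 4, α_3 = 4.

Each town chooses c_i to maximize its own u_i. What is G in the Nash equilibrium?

Town i's FOC: ∂u_i/∂c_i = α_i − c_i = 0, so c_i* = α_i.
NE contributions = (1, 4, 4); G = 9.

9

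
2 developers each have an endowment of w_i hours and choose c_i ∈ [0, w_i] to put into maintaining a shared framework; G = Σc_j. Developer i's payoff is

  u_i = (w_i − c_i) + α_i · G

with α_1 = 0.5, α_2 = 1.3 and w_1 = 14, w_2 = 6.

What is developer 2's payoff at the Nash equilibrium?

7.8

∂u_i/∂c_i = α_i − 1, so developer i contributes w_i if α_i > 1, else 0.
α_i > 1 for i ∈ {2}; NE contributions (0, 6), G = 6.
u_2 = (6 − 6) + 1.3·6 = 7.8.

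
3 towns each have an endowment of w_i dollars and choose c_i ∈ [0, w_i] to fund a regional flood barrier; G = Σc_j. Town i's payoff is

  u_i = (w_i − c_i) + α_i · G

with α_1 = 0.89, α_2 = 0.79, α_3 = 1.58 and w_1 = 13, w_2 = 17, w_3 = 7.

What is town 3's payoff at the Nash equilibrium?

11.06

∂u_i/∂c_i = α_i − 1, so town i contributes w_i if α_i > 1, else 0.
α_i > 1 for i ∈ {3}; NE contributions (0, 0, 7), G = 7.
u_3 = (7 − 7) + 1.58·7 = 11.06.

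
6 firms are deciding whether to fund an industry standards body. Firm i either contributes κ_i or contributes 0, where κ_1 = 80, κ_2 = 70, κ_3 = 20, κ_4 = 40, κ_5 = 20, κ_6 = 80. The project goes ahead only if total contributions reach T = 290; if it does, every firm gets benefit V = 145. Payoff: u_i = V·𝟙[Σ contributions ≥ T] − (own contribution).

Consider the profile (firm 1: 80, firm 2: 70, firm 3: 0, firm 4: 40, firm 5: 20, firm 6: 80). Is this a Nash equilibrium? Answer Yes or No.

Yes

Total = 290 ≥ 290: provided.
Firm 1 (pledges 80, payoff 65): dropping to 0 → total 210, payoff 0. No gain.
Firm 2 (pledges 70, payoff 75): dropping to 0 → total 220, payoff 0. No gain.
Firm 3 (pledges 0, payoff 145): pledging 20 → total 310, payoff 125. No gain.
Firm 4 (pledges 40, payoff 105): dropping to 0 → total 250, payoff 0. No gain.
Firm 5 (pledges 20, payoff 125): dropping to 0 → total 270, payoff 0. No gain.
Firm 6 (pledges 80, payoff 65): dropping to 0 → total 210, payoff 0. No gain.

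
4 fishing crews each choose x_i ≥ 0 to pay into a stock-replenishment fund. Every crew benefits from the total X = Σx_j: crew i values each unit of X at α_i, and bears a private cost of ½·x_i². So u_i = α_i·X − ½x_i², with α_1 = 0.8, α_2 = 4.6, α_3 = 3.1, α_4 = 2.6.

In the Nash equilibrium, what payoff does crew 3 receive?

29.605

Crew i's FOC: ∂u_i/∂x_i = α_i − x_i = 0, so x_i* = α_i.
NE contributions = (0.8, 4.6, 3.1, 2.6); X = 11.1.
u_3 = α_3·X − ½·(x_3)² = 3.1·11.1 − ½·3.1² = 29.605.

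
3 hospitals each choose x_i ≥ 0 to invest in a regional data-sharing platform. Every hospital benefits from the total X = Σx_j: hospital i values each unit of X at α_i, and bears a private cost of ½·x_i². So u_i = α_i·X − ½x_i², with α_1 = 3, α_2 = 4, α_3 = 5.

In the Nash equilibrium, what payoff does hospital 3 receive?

47.5

Hospital i's FOC: ∂u_i/∂x_i = α_i − x_i = 0, so x_i* = α_i.
NE contributions = (3, 4, 5); X = 12.
u_3 = α_3·X − ½·(x_3)² = 5·12 − ½·5² = 47.5.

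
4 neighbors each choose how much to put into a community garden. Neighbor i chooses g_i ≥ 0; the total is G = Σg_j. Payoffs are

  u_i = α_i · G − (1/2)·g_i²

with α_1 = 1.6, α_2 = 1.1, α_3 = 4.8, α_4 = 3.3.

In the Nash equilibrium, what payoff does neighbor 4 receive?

Neighbor i's FOC: ∂u_i/∂g_i = α_i − g_i = 0, so g_i* = α_i.
NE contributions = (1.6, 1.1, 4.8, 3.3); G = 10.8.
u_4 = α_4·G − ½·(g_4)² = 3.3·10.8 − ½·3.3² = 30.195.

30.195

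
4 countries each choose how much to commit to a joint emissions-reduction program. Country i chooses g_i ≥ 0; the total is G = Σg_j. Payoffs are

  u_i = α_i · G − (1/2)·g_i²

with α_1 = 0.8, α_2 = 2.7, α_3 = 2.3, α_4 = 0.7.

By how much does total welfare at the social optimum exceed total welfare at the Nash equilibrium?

Country i's FOC: ∂u_i/∂g_i = α_i − g_i = 0, so g_i* = α_i.
NE contributions = (0.8, 2.7, 2.3, 0.7); G = 6.5.
W^NE = (Σα)·G − ½Σα_i² = 6.5² − ½·13.71 = 35.395.
Planner sets g_i = Σα_j = 6.5 for every i, so G^SO = 4·6.5 = 26.
W^SO = (Σα)·G^SO − ½·4·(Σα)² = (4/2)·6.5² = 84.5.
Deadweight loss = W^SO − W^NE = 49.105.

49.105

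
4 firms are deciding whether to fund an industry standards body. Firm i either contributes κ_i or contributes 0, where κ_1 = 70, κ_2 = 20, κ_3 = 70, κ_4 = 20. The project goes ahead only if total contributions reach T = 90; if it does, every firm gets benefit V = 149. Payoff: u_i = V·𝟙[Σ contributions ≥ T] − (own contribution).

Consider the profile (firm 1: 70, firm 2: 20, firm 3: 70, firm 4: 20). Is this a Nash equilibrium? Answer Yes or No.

Total = 180 ≥ 90: provided.
Firm 1 (pledges 70, payoff 79): dropping to 0 → total 110, payoff 149. Profitable deviation.

No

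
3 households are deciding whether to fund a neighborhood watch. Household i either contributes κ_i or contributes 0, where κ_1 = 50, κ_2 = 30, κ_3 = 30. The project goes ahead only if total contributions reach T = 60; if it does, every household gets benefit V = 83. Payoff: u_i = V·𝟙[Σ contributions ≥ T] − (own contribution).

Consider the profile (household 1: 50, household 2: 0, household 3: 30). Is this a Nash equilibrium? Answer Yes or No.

Yes

Total = 80 ≥ 60: provided.
Household 1 (pledges 50, payoff 33): dropping to 0 → total 30, payoff 0. No gain.
Household 2 (pledges 0, payoff 83): pledging 30 → total 110, payoff 53. No gain.
Household 3 (pledges 30, payoff 53): dropping to 0 → total 50, payoff 0. No gain.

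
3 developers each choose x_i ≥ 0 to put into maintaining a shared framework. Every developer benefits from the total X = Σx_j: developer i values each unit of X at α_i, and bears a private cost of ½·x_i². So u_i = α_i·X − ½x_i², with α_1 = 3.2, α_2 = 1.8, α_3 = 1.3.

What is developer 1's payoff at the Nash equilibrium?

15.04

Developer i's FOC: ∂u_i/∂x_i = α_i − x_i = 0, so x_i* = α_i.
NE contributions = (3.2, 1.8, 1.3); X = 6.3.
u_1 = α_1·X − ½·(x_1)² = 3.2·6.3 − ½·3.2² = 15.04.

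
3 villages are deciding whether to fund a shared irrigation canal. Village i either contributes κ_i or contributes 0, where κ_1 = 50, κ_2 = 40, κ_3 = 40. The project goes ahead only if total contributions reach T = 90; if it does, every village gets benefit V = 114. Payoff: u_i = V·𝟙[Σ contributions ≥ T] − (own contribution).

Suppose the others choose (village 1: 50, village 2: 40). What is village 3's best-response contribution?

0

Others' total = 90 ≥ 90; contributing adds cost 40 for no extra benefit.
Best response: 0.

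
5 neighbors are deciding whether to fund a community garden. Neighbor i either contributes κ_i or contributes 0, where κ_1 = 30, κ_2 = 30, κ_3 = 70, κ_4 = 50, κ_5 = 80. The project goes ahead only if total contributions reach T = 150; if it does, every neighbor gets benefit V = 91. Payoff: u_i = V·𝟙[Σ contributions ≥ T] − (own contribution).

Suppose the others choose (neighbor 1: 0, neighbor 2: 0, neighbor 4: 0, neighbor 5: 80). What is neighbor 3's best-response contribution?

70

Others' total = 80. Contributing 70 brings total to 150 ≥ 150: gain V − κ_3 = 21.
Best response: 70.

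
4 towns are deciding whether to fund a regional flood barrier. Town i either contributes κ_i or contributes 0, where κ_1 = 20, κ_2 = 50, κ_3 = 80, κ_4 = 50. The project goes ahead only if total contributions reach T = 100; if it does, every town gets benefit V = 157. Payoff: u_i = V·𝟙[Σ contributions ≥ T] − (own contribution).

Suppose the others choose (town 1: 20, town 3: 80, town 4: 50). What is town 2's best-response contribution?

Others' total = 150 ≥ 100; contributing adds cost 50 for no extra benefit.
Best response: 0.

0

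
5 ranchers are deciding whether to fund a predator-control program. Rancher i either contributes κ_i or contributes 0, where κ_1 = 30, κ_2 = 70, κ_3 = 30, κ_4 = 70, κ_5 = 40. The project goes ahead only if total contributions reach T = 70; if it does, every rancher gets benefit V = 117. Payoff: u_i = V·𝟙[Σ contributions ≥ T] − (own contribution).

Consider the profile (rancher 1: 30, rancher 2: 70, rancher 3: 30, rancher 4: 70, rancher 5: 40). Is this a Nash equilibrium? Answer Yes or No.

No

Total = 240 ≥ 70: provided.
Rancher 1 (pledges 30, payoff 87): dropping to 0 → total 210, payoff 117. Profitable deviation.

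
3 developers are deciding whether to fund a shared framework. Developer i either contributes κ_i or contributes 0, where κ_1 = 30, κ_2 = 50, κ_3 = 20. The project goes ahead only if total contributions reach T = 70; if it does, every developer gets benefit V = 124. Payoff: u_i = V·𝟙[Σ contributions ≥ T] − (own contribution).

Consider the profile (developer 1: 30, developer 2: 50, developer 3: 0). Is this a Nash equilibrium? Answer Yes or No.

Yes

Total = 80 ≥ 70: provided.
Developer 1 (pledges 30, payoff 94): dropping to 0 → total 50, payoff 0. No gain.
Developer 2 (pledges 50, payoff 74): dropping to 0 → total 30, payoff 0. No gain.
Developer 3 (pledges 0, payoff 124): pledging 20 → total 100, payoff 104. No gain.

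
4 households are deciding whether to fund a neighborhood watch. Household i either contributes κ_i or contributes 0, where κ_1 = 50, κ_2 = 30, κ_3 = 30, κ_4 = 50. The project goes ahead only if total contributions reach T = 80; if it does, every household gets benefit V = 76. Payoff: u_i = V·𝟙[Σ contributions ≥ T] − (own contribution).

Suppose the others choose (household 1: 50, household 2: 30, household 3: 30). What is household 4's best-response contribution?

0

Others' total = 110 ≥ 80; contributing adds cost 50 for no extra benefit.
Best response: 0.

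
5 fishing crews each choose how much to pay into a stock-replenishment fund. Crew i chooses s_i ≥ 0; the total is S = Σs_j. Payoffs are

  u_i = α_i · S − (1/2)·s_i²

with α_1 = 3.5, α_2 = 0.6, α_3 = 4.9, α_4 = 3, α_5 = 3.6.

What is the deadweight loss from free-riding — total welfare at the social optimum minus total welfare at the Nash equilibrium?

Crew i's FOC: ∂u_i/∂s_i = α_i − s_i = 0, so s_i* = α_i.
NE contributions = (3.5, 0.6, 4.9, 3, 3.6); S = 15.6.
W^NE = (Σα)·S − ½Σα_i² = 15.6² − ½·58.58 = 214.07.
Planner sets s_i = Σα_j = 15.6 for every i, so S^SO = 5·15.6 = 78.
W^SO = (Σα)·S^SO − ½·5·(Σα)² = (5/2)·15.6² = 608.4.
Deadweight loss = W^SO − W^NE = 394.33.

394.33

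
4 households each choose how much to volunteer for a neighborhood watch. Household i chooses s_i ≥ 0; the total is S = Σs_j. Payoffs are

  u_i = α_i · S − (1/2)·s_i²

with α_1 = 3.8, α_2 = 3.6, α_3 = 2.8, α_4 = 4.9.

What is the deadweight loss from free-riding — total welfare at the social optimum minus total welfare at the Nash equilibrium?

Household i's FOC: ∂u_i/∂s_i = α_i − s_i = 0, so s_i* = α_i.
NE contributions = (3.8, 3.6, 2.8, 4.9); S = 15.1.
W^NE = (Σα)·S − ½Σα_i² = 15.1² − ½·59.25 = 198.385.
Planner sets s_i = Σα_j = 15.1 for every i, so S^SO = 4·15.1 = 60.4.
W^SO = (Σα)·S^SO − ½·4·(Σα)² = (4/2)·15.1² = 456.02.
Deadweight loss = W^SO − W^NE = 257.635.

257.635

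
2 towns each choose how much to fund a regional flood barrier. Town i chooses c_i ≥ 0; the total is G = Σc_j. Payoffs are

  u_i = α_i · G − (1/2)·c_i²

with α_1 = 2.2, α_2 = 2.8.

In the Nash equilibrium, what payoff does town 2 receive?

Town i's FOC: ∂u_i/∂c_i = α_i − c_i = 0, so c_i* = α_i.
NE contributions = (2.2, 2.8); G = 5.
u_2 = α_2·G − ½·(c_2)² = 2.8·5 − ½·2.8² = 10.08.

10.08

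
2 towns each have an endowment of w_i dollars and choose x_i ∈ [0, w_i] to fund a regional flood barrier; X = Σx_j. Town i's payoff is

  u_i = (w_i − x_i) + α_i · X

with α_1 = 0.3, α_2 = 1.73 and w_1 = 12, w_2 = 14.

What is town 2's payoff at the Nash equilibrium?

24.22

∂u_i/∂x_i = α_i − 1, so town i contributes w_i if α_i > 1, else 0.
α_i > 1 for i ∈ {2}; NE contributions (0, 14), X = 14.
u_2 = (14 − 14) + 1.73·14 = 24.22.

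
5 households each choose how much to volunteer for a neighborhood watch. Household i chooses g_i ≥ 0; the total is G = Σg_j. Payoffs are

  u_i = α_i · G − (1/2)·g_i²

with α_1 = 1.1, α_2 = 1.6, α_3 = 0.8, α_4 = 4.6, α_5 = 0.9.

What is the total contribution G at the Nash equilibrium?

9

Household i's FOC: ∂u_i/∂g_i = α_i − g_i = 0, so g_i* = α_i.
NE contributions = (1.1, 1.6, 0.8, 4.6, 0.9); G = 9.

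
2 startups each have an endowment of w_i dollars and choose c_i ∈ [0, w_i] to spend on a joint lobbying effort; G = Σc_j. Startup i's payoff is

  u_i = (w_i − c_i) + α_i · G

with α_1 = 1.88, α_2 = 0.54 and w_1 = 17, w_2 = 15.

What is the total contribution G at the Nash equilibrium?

17

∂u_i/∂c_i = α_i − 1, so startup i contributes w_i if α_i > 1, else 0.
α_i > 1 for i ∈ {1}; NE contributions (17, 0), G = 17.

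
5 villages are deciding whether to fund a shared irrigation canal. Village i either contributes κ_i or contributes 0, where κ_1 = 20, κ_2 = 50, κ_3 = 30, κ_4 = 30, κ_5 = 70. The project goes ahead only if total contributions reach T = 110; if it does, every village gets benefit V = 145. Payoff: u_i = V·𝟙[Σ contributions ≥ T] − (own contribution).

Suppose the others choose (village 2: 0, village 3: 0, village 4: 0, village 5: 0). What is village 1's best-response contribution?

Others' total = 0. Even contributing 20 gives 20 < 110: no benefit either way.
Best response: 0.

0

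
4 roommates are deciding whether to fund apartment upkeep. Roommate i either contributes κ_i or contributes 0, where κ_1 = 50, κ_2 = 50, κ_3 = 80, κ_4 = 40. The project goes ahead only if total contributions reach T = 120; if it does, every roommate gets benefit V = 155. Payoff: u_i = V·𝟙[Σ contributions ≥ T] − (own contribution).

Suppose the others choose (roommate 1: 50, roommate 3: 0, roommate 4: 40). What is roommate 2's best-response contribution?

Others' total = 90. Contributing 50 brings total to 140 ≥ 120: gain V − κ_2 = 105.
Best response: 50.

50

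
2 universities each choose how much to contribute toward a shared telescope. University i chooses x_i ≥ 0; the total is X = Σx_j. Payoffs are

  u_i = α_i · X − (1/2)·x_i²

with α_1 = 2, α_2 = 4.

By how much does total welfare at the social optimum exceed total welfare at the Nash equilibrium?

10

University i's FOC: ∂u_i/∂x_i = α_i − x_i = 0, so x_i* = α_i.
NE contributions = (2, 4); X = 6.
W^NE = (Σα)·X − ½Σα_i² = 6² − ½·20 = 26.
Planner sets x_i = Σα_j = 6 for every i, so X^SO = 2·6 = 12.
W^SO = (Σα)·X^SO − ½·2·(Σα)² = (2/2)·6² = 36.
Deadweight loss = W^SO − W^NE = 10.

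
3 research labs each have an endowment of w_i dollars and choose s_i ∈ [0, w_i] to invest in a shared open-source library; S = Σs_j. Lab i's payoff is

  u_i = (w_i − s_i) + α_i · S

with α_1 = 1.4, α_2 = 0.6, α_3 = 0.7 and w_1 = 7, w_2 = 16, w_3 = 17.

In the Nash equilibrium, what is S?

7

∂u_i/∂s_i = α_i − 1, so lab i contributes w_i if α_i > 1, else 0.
α_i > 1 for i ∈ {1}; NE contributions (7, 0, 0), S = 7.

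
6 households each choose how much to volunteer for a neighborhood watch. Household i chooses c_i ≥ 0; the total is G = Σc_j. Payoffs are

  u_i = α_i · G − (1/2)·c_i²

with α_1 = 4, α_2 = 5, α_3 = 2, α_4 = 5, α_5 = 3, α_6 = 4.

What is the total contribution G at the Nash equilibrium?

Household i's FOC: ∂u_i/∂c_i = α_i − c_i = 0, so c_i* = α_i.
NE contributions = (4, 5, 2, 5, 3, 4); G = 23.

23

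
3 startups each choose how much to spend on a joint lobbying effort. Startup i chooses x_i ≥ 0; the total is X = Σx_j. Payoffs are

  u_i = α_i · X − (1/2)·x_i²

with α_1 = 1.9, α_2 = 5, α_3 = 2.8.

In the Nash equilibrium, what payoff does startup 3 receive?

23.24

Startup i's FOC: ∂u_i/∂x_i = α_i − x_i = 0, so x_i* = α_i.
NE contributions = (1.9, 5, 2.8); X = 9.7.
u_3 = α_3·X − ½·(x_3)² = 2.8·9.7 − ½·2.8² = 23.24.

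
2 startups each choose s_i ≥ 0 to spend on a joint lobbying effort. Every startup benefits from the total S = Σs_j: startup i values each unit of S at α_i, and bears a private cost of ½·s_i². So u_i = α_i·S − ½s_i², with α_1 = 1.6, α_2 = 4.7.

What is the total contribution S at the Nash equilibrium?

Startup i's FOC: ∂u_i/∂s_i = α_i − s_i = 0, so s_i* = α_i.
NE contributions = (1.6, 4.7); S = 6.3.

6.3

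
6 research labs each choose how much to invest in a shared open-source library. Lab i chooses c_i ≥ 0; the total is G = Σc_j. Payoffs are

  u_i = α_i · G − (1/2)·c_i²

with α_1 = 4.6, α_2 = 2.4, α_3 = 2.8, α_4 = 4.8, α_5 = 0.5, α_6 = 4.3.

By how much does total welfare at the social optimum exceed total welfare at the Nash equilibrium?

Lab i's FOC: ∂u_i/∂c_i = α_i − c_i = 0, so c_i* = α_i.
NE contributions = (4.6, 2.4, 2.8, 4.8, 0.5, 4.3); G = 19.4.
W^NE = (Σα)·G − ½Σα_i² = 19.4² − ½·76.54 = 338.09.
Planner sets c_i = Σα_j = 19.4 for every i, so G^SO = 6·19.4 = 116.4.
W^SO = (Σα)·G^SO − ½·6·(Σα)² = (6/2)·19.4² = 1129.08.
Deadweight loss = W^SO − W^NE = 790.99.

790.99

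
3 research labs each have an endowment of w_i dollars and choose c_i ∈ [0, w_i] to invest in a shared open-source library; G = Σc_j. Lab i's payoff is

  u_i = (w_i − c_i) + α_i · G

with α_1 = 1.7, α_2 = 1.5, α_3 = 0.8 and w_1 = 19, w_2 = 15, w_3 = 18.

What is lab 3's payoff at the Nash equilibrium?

∂u_i/∂c_i = α_i − 1, so lab i contributes w_i if α_i > 1, else 0.
α_i > 1 for i ∈ {1, 2}; NE contributions (19, 15, 0), G = 34.
u_3 = (18 − 0) + 0.8·34 = 45.2.

45.2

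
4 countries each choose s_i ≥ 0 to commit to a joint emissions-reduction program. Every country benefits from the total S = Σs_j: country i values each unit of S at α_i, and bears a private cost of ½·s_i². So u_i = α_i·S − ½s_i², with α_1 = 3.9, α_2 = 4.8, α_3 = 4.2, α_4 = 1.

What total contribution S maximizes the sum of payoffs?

Planner FOC: ∂(Σu_j)/∂s_i = (Σα_j) − s_i = 0, so s_i^SO = Σα_j = 13.9 for every i; S^SO = 55.6.

55.6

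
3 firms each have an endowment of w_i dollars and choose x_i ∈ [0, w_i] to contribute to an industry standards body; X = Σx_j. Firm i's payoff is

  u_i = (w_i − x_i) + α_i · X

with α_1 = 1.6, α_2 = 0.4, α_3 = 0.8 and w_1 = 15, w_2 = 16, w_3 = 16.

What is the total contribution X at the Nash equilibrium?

15

∂u_i/∂x_i = α_i − 1, so firm i contributes w_i if α_i > 1, else 0.
α_i > 1 for i ∈ {1}; NE contributions (15, 0, 0), X = 15.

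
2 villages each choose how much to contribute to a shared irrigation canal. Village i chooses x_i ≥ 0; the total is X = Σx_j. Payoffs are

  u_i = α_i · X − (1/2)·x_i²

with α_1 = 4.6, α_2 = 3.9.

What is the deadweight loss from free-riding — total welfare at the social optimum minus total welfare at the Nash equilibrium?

Village i's FOC: ∂u_i/∂x_i = α_i − x_i = 0, so x_i* = α_i.
NE contributions = (4.6, 3.9); X = 8.5.
W^NE = (Σα)·X − ½Σα_i² = 8.5² − ½·36.37 = 54.065.
Planner sets x_i = Σα_j = 8.5 for every i, so X^SO = 2·8.5 = 17.
W^SO = (Σα)·X^SO − ½·2·(Σα)² = (2/2)·8.5² = 72.25.
Deadweight loss = W^SO − W^NE = 18.185.

18.185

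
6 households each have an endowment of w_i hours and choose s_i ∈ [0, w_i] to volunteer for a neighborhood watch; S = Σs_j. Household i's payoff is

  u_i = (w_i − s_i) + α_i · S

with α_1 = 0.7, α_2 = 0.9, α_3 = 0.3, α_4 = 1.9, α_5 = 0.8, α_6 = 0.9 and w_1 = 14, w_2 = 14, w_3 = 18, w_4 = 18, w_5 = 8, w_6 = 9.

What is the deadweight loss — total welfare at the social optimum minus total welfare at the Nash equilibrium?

∂u_i/∂s_i = α_i − 1, so household i contributes w_i if α_i > 1, else 0.
α_i > 1 for i ∈ {4}; NE contributions (0, 0, 0, 18, 0, 0), S = 18.
W^NE = Σw_i − S^NE + (Σα_i)·S^NE = 81 + 4.5·18 = 162.
Planner: ∂(Σu_j)/∂s_i = Σα_j − 1 = 4.5 > 0, so everyone contributes w_i; S^SO = 81, W^SO = 81 + 4.5·81 = 445.5.
Deadweight loss = 283.5.

283.5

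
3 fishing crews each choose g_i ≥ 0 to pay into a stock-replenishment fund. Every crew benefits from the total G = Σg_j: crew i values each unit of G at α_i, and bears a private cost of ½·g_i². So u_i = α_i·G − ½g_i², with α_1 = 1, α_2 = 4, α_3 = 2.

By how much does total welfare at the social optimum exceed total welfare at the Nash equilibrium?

Crew i's FOC: ∂u_i/∂g_i = α_i − g_i = 0, so g_i* = α_i.
NE contributions = (1, 4, 2); G = 7.
W^NE = (Σα)·G − ½Σα_i² = 7² − ½·21 = 38.5.
Planner sets g_i = Σα_j = 7 for every i, so G^SO = 3·7 = 21.
W^SO = (Σα)·G^SO − ½·3·(Σα)² = (3/2)·7² = 73.5.
Deadweight loss = W^SO − W^NE = 35.

35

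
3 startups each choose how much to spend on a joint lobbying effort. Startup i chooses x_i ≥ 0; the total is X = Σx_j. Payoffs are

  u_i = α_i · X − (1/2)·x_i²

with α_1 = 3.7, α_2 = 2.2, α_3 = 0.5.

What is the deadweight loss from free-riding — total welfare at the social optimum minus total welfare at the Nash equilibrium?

29.87

Startup i's FOC: ∂u_i/∂x_i = α_i − x_i = 0, so x_i* = α_i.
NE contributions = (3.7, 2.2, 0.5); X = 6.4.
W^NE = (Σα)·X − ½Σα_i² = 6.4² − ½·18.78 = 31.57.
Planner sets x_i = Σα_j = 6.4 for every i, so X^SO = 3·6.4 = 19.2.
W^SO = (Σα)·X^SO − ½·3·(Σα)² = (3/2)·6.4² = 61.44.
Deadweight loss = W^SO − W^NE = 29.87.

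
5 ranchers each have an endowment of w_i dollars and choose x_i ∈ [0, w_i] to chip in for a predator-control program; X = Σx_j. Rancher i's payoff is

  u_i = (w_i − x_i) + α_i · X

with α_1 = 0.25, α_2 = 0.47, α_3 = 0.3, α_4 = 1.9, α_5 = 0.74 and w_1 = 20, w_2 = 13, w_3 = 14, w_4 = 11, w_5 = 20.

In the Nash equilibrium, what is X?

∂u_i/∂x_i = α_i − 1, so rancher i contributes w_i if α_i > 1, else 0.
α_i > 1 for i ∈ {4}; NE contributions (0, 0, 0, 11, 0), X = 11.

11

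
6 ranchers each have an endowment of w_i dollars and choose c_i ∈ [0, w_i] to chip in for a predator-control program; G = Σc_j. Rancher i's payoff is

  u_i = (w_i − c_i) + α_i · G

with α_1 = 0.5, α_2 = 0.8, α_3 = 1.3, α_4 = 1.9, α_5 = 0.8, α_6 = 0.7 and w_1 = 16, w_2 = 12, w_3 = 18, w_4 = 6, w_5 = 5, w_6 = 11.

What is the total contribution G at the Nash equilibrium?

24

∂u_i/∂c_i = α_i − 1, so rancher i contributes w_i if α_i > 1, else 0.
α_i > 1 for i ∈ {3, 4}; NE contributions (0, 0, 18, 6, 0, 0), G = 24.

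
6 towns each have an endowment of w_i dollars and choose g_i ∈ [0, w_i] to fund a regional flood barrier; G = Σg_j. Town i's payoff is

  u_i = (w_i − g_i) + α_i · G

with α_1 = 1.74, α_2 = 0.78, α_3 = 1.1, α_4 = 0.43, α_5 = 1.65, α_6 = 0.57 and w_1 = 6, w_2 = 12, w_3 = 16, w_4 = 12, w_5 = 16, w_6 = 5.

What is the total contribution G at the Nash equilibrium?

∂u_i/∂g_i = α_i − 1, so town i contributes w_i if α_i > 1, else 0.
α_i > 1 for i ∈ {1, 3, 5}; NE contributions (6, 0, 16, 0, 16, 0), G = 38.

38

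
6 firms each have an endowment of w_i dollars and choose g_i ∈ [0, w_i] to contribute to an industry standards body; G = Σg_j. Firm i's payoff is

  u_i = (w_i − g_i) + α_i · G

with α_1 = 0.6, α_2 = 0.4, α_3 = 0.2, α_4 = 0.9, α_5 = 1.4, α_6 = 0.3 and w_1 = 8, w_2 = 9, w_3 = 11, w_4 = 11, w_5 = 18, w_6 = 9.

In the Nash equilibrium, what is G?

18

∂u_i/∂g_i = α_i − 1, so firm i contributes w_i if α_i > 1, else 0.
α_i > 1 for i ∈ {5}; NE contributions (0, 0, 0, 0, 18, 0), G = 18.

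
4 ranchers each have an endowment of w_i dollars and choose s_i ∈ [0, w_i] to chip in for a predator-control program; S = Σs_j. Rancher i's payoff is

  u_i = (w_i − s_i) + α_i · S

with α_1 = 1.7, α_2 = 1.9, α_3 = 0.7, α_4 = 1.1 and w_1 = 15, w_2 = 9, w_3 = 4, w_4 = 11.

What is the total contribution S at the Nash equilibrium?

∂u_i/∂s_i = α_i − 1, so rancher i contributes w_i if α_i > 1, else 0.
α_i > 1 for i ∈ {1, 2, 4}; NE contributions (15, 9, 0, 11), S = 35.

35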